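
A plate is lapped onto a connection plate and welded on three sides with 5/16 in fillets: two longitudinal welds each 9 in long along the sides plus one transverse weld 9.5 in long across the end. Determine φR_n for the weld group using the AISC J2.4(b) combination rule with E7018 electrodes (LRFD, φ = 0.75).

φR_n ≈ 206 kip

E70XX → F_EXX = 70 ksi.
t_e = 0.707 × 0.3125 = 0.2209 in.
R_nwl = 0.6 × 70 × 0.2209 × 18 = 167 kip (longitudinal, 2 welds).
R_nwt = 0.6 × 70 × 0.2209 × 9.5 = 88.15 kip (transverse, base value).
(i) R_nwl + R_nwt = 255.2 kip; (ii) 0.85 R_nwl + 1.5 R_nwt = 274.2 kip.
R_n = max = 274.2 kip [governs: (ii)]; φR_n = 205.7 kip.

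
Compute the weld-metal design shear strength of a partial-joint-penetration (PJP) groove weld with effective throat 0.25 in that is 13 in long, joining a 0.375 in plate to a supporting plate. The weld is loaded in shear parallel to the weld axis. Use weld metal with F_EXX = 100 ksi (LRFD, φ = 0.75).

φR_n ≈ 146 kip

Effective throat (given) t_e = 0.25 in.
A_we = 0.25 × 13 = 3.25 in².
F_nw = 0.6 F_EXX = 60 ksi.
φR_n = 0.75 × 60 × 3.25 = 146.2 kip.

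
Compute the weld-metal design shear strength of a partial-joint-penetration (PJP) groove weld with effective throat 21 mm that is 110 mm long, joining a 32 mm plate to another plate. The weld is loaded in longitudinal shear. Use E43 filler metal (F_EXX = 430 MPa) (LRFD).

Effective throat (given) t_e = 21 mm.
A_we = 21 × 110 = 2310 mm².
F_nw = 0.6 F_EXX = 258 MPa.
φR_n = 0.75 × 258 × 2310 × 10⁻³ = 447 kN.

φR_n ≈ 447 kN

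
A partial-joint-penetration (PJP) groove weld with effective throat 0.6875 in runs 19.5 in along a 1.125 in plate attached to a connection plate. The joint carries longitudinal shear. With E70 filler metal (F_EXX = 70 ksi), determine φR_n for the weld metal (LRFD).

φR_n ≈ 422 kips

Effective throat (given) t_e = 0.6875 in.
A_we = 0.6875 × 19.5 = 13.41 in².
F_nw = 0.6 F_EXX = 42 ksi.
φR_n = 0.75 × 42 × 13.41 = 422.3 kips.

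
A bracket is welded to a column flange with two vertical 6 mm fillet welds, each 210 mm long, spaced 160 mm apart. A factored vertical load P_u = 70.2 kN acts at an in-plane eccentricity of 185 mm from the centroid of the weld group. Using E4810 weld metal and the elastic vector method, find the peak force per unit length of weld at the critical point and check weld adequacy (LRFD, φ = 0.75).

E48XX → F_EXX = 480 MPa.
Total weld length L_w = 420 mm. Treat welds as unit-width lines.
Polar moment about centroid: J = 2[d³/12 + d(b/2)²] = 2[210³/12 + 210×80²] = 4232000 mm³.
Direct shear f_v = P/L_w = 70.2×10³ / 420 = 167.1 N/mm (vertical).
Torsion M = P·e = 70.2×10³ × 185 = 12987000 N·mm.
Critical point at (x, y) = (80, 105) from centroid. f_tx = M·y/J = 322.3 N/mm; f_ty = M·x/J = 245.5 N/mm.
Resultant f_max = √[f_tx² + (f_v + f_ty)²] = √[322.3² + (167.1 + 245.5)²] = 523.6 N/mm.
Capacity per unit length: φr_n = 0.75 × 0.6 × 480 × (0.707 × 6) = 916.3 N/mm.
523.6 ≤ 916.3 → adequate.

f_max ≈ 524 N/mm; adequate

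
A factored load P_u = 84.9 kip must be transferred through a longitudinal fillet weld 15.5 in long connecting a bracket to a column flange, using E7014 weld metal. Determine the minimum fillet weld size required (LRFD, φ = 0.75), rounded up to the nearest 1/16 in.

w = 1/4 in

E70XX → F_EXX = 70 ksi.
Total weld length L = 15.5 in.
Required throat t_e = P_u / (φ × 0.6 F_EXX × L) = 84.9 / (0.75 × 0.6 × 70 × 15.5) = 0.1739 in.
Required leg w = t_e / 0.707 = 0.2459 in → use 1/4 in.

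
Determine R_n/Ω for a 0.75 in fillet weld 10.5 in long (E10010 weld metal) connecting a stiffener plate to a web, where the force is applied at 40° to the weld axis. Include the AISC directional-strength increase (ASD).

E100XX → F_EXX = 100 ksi.
t_e = 0.707 × 0.75 = 0.5302 in; A_we = 0.5302 × 10.5 = 5.568 in².
Directional factor: 1.0 + 0.5 sin^1.5(40°) = 1.258.
F_nw = 0.6 × 100 × 1.258 = 75.46 ksi.
R_n/Ω = (75.46 × 5.568) / 2.0 = 210.1 kips.

R_n/Ω ≈ 210 kips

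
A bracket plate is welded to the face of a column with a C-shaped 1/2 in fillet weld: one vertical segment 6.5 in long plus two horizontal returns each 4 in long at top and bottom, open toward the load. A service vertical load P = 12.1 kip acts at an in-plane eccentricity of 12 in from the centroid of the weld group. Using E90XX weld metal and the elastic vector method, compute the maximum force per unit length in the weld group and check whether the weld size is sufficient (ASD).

f_max ≈ 5.37 kip/in; adequate

E90XX → F_EXX = 90 ksi.
Total weld length L_w = 14.5 in. Treat welds as unit-width lines.
Centroid: x̄ = 2×4×2 / 14.5 = 1.103 in from the vertical weld.
Polar moment about centroid: J = I_x + I_y = [6.5³/12 + 2×4×3.25²] + [6.5×1.103² + 2(4³/12 + 4×0.8966²)] = 132.4 in³.
Direct shear f_v = P/L_w = 12.1 / 14.5 = 0.8345 kip/in (vertical).
Torsion M = P·e = 12.1 × 12 = 145.2 kip·in.
Critical point at (x, y) = (2.897, 3.25) from centroid. f_tx = M·y/J = 3.564 kip/in; f_ty = M·x/J = 3.177 kip/in.
Resultant f_max = √[f_tx² + (f_v + f_ty)²] = √[3.564² + (0.8345 + 3.177)²] = 5.366 kip/in.
Capacity per unit length: r_n/Ω = (1/2.0) × 0.6 × 90 × (0.707 × 0.5) = 9.544 kip/in.
5.366 ≤ 9.544 → adequate.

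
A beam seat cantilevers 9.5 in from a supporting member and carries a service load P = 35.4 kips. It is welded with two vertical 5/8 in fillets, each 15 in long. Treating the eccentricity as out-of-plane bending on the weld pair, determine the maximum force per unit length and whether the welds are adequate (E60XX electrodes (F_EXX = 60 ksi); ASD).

f_max ≈ 4.64 kip/in; adequate

L_w = 2 × 15 = 30 in; section modulus (unit throat) S = 2 × L²/6 = 75 in².
Direct shear f_v = P/L_w = 35.4/30 = 1.18 kip/in.
Moment M = P × e = 35.4 × 9.5 = 336.3 kip·in; bending f_b = M/S = 4.484 kip/in.
f_max = √(f_v² + f_b²) = √(1.18² + 4.484²) = 4.637 kip/in.
r_n/Ω = (1/2.0) × 0.6 × 60 × (0.707 × 0.625) = 7.954 kip/in → adequate.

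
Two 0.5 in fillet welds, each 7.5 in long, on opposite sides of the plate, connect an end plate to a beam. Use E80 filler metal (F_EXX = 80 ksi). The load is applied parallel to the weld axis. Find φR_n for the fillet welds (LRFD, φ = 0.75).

Effective throat t_e = 0.707 × 0.5 = 0.3535 in.
Total length L = 15 in; A_we = 0.3535 × 15 = 5.302 in².
F_nw = 0.6 F_EXX = 0.6 × 80 = 48 ksi.
φR_n = 0.75 × 48 × 5.302 = 190.9 kip.

φR_n ≈ 191 kip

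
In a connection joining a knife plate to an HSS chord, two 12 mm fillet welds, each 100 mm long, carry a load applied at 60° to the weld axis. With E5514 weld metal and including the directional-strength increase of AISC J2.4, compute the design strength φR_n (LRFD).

E55XX → F_EXX = 550 MPa.
t_e = 0.707 × 12 = 8.484 mm; A_we = 8.484 × 200 = 1697 mm².
Directional factor: 1.0 + 0.5 sin^1.5(60°) = 1.403.
F_nw = 0.6 × 550 × 1.403 = 463 MPa.
φR_n = 0.75 × 463 × 1697 × 10⁻³ = 589.2 kN.

φR_n ≈ 589 kN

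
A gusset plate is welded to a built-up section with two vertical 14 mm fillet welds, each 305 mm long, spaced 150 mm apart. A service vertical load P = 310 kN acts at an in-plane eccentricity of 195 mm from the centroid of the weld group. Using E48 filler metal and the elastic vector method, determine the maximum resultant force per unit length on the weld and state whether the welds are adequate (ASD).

f_max ≈ 1550 N/mm; NOT adequate

E48XX → F_EXX = 480 MPa.
Total weld length L_w = 610 mm. Treat welds as unit-width lines.
Polar moment about centroid: J = 2[d³/12 + d(b/2)²] = 2[305³/12 + 305×75²] = 8160000 mm³.
Direct shear f_v = P/L_w = 310×10³ / 610 = 508.2 N/mm (vertical).
Torsion M = P·e = 310×10³ × 195 = 60450000 N·mm.
Critical point at (x, y) = (75, 152.5) from centroid. f_tx = M·y/J = 1130 N/mm; f_ty = M·x/J = 555.6 N/mm.
Resultant f_max = √[f_tx² + (f_v + f_ty)²] = √[1130² + (508.2 + 555.6)²] = 1552 N/mm.
Capacity per unit length: r_n/Ω = (1/2.0) × 0.6 × 480 × (0.707 × 14) = 1425 N/mm.
1552 > 1425 → NOT adequate.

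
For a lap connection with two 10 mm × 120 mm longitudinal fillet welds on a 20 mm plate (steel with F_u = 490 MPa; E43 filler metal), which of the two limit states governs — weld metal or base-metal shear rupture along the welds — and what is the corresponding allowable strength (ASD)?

R_n/Ω ≈ 219 kN (weld metal governs)

E43XX → F_EXX = 430 MPa.
t_e = 0.707 × 10 = 7.07 mm; L = 240 mm.
Weld metal: R_n/Ω = (1/2.0) × 0.6 × 430 × 7.07 × 240 × 10⁻³ = 218.9 kN.
Base metal (shear rupture): R_n/Ω = (1/2.0) × 0.6 × 490 × 20 × 240 × 10⁻³ = 705.6 kN.
Governing: weld metal.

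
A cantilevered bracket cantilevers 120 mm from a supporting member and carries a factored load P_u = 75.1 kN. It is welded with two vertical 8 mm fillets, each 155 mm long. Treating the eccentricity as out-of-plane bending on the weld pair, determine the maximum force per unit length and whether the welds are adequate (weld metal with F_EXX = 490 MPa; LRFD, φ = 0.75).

L_w = 2 × 155 = 310 mm; section modulus (unit throat) S = 2 × L²/6 = 8008 mm².
Direct shear f_v = P/L_w = 75.1×10³/310 = 242.3 N/mm.
Moment M = P × e = 75.1×10³ × 120 = 9012000 N·mm; bending f_b = M/S = 1125 N/mm.
f_max = √(f_v² + f_b²) = √(242.3² + 1125²) = 1151 N/mm.
φr_n = 0.75 × 0.6 × 490 × (0.707 × 8) = 1247 N/mm → adequate.

f_max ≈ 1150 N/mm; adequate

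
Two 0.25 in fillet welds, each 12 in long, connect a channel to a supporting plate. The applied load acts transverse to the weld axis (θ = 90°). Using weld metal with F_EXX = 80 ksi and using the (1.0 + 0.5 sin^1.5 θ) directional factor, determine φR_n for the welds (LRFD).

t_e = 0.707 × 0.25 = 0.1767 in; A_we = 0.1767 × 24 = 4.242 in².
Directional factor: 1.0 + 0.5 sin^1.5(90°) = 1.5.
F_nw = 0.6 × 80 × 1.5 = 72 ksi.
φR_n = 0.75 × 72 × 4.242 = 229.1 kip.

φR_n ≈ 229 kip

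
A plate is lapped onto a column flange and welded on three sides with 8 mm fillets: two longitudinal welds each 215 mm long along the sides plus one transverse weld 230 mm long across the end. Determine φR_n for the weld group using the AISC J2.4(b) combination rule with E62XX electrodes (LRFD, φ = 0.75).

E62XX → F_EXX = 620 MPa.
t_e = 0.707 × 8 = 5.656 mm.
R_nwl = 0.6 × 620 × 5.656 × 430 × 10⁻³ = 904.7 kN (longitudinal, 2 welds).
R_nwt = 0.6 × 620 × 5.656 × 230 × 10⁻³ = 483.9 kN (transverse, base value).
(i) R_nwl + R_nwt = 1389 kN; (ii) 0.85 R_nwl + 1.5 R_nwt = 1495 kN.
R_n = max = 1495 kN [governs: (ii)]; φR_n = 1121 kN.

φR_n ≈ 1120 kN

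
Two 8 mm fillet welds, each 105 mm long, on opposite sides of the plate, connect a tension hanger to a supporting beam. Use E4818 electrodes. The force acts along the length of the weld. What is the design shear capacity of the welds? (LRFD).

φR_n ≈ 257 kN

E48XX → F_EXX = 480 MPa.
Effective throat t_e = 0.707 × 8 = 5.656 mm.
Total length L = 210 mm; A_we = 5.656 × 210 = 1188 mm².
F_nw = 0.6 F_EXX = 0.6 × 480 = 288 MPa.
φR_n = 0.75 × 288 × 1188 × 10⁻³ = 256.6 kN.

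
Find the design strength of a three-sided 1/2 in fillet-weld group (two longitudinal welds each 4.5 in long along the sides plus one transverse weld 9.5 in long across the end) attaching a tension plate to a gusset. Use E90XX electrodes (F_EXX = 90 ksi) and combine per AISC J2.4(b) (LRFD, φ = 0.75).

t_e = 0.707 × 0.5 = 0.3535 in.
R_nwl = 0.6 × 90 × 0.3535 × 9 = 171.8 kip (longitudinal, 2 welds).
R_nwt = 0.6 × 90 × 0.3535 × 9.5 = 181.3 kip (transverse, base value).
(i) R_nwl + R_nwt = 353.1 kip; (ii) 0.85 R_nwl + 1.5 R_nwt = 418 kip.
R_n = max = 418 kip [governs: (ii)]; φR_n = 313.5 kip.

φR_n ≈ 314 kip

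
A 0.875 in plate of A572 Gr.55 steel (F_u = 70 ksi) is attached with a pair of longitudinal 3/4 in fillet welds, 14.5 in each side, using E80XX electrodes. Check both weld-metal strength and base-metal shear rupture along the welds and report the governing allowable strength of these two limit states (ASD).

E80XX → F_EXX = 80 ksi.
t_e = 0.707 × 0.75 = 0.5302 in; L = 29 in.
Weld metal: R_n/Ω = (1/2.0) × 0.6 × 80 × 0.5302 × 29 = 369.1 kips.
Base metal (shear rupture): R_n/Ω = (1/2.0) × 0.6 × 70 × 0.875 × 29 = 532.9 kips.
Governing: weld metal.

R_n/Ω ≈ 369 kips (weld metal governs)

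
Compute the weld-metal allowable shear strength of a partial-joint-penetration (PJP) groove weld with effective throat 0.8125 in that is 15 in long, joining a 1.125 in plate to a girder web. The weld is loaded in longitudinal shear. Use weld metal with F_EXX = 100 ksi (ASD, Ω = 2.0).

Effective throat (given) t_e = 0.8125 in.
A_we = 0.8125 × 15 = 12.19 in².
F_nw = 0.6 F_EXX = 60 ksi.
R_n/Ω = (60 × 12.19) / 2.0 = 365.6 kip.

R_n/Ω ≈ 366 kip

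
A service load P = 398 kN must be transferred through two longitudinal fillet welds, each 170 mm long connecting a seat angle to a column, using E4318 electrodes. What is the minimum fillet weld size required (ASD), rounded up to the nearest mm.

E43XX → F_EXX = 430 MPa.
Total weld length L = 340 mm.
Required throat t_e = P × Ω / (0.6 F_EXX × L) = 398 × 2.0 / (0.6 × 430 × 340 × 10⁻³) = 9.074 mm.
Required leg w = t_e / 0.707 = 12.83 mm → use 13 mm.

w = 13 mm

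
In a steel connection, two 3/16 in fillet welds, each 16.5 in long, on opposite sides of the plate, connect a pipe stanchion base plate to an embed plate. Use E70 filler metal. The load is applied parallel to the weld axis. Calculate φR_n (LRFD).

φR_n ≈ 138 kips

E70XX → F_EXX = 70 ksi.
Effective throat t_e = 0.707 × 0.1875 = 0.1326 in.
Total length L = 33 in; A_we = 0.1326 × 33 = 4.375 in².
F_nw = 0.6 F_EXX = 0.6 × 70 = 42 ksi.
φR_n = 0.75 × 42 × 4.375 = 137.8 kips.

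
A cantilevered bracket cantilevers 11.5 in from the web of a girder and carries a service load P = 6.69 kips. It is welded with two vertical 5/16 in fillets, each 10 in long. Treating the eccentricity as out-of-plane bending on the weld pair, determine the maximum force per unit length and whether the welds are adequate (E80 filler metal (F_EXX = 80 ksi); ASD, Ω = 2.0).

f_max ≈ 2.33 kip/in; adequate

L_w = 2 × 10 = 20 in; section modulus (unit throat) S = 2 × L²/6 = 33.33 in².
Direct shear f_v = P/L_w = 6.69/20 = 0.3345 kip/in.
Moment M = P × e = 6.69 × 11.5 = 76.935 kip·in; bending f_b = M/S = 2.308 kip/in.
f_max = √(f_v² + f_b²) = √(0.3345² + 2.308²) = 2.332 kip/in.
r_n/Ω = (1/2.0) × 0.6 × 80 × (0.707 × 0.3125) = 5.302 kip/in → adequate.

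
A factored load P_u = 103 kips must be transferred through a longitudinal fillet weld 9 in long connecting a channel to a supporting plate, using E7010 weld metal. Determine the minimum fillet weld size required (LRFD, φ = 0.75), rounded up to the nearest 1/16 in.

E70XX → F_EXX = 70 ksi.
Total weld length L = 9 in.
Required throat t_e = P_u / (φ × 0.6 F_EXX × L) = 103 / (0.75 × 0.6 × 70 × 9) = 0.3633 in.
Required leg w = t_e / 0.707 = 0.5139 in → use 9/16 in.

w = 9/16 in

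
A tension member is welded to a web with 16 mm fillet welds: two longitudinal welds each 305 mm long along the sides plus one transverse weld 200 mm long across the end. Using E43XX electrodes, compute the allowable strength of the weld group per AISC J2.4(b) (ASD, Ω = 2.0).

E43XX → F_EXX = 430 MPa.
t_e = 0.707 × 16 = 11.31 mm.
R_nwl = 0.6 × 430 × 11.31 × 610 × 10⁻³ = 1780 kN (longitudinal, 2 welds).
R_nwt = 0.6 × 430 × 11.31 × 200 × 10⁻³ = 583.7 kN (transverse, base value).
(i) R_nwl + R_nwt = 2364 kN; (ii) 0.85 R_nwl + 1.5 R_nwt = 2389 kN.
R_n = max = 2389 kN [governs: (ii)]; R_n/Ω = 1194 kN.

R_n/Ω ≈ 1190 kN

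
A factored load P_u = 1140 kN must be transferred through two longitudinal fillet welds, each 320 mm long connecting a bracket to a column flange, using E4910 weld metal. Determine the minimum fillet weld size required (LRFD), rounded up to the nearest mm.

w = 12 mm

E49XX → F_EXX = 490 MPa.
Total weld length L = 640 mm.
Required throat t_e = P_u / (φ × 0.6 F_EXX × L) = 1140 / (0.75 × 0.6 × 490 × 640 × 10⁻³) = 8.078 mm.
Required leg w = t_e / 0.707 = 11.43 mm → use 12 mm.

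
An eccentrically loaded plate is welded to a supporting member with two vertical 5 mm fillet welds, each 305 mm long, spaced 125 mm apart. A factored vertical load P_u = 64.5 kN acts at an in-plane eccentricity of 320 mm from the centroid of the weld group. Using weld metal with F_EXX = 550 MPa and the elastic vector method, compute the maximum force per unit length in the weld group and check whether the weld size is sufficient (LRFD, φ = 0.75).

Total weld length L_w = 610 mm. Treat welds as unit-width lines.
Polar moment about centroid: J = 2[d³/12 + d(b/2)²] = 2[305³/12 + 305×62.5²] = 7112000 mm³.
Direct shear f_v = P/L_w = 64.5×10³ / 610 = 105.7 N/mm (vertical).
Torsion M = P·e = 64.5×10³ × 320 = 20640000 N·mm.
Critical point at (x, y) = (62.5, 152.5) from centroid. f_tx = M·y/J = 442.6 N/mm; f_ty = M·x/J = 181.4 N/mm.
Resultant f_max = √[f_tx² + (f_v + f_ty)²] = √[442.6² + (105.7 + 181.4)²] = 527.6 N/mm.
Capacity per unit length: φr_n = 0.75 × 0.6 × 550 × (0.707 × 5) = 874.9 N/mm.
527.6 ≤ 874.9 → adequate.

f_max ≈ 528 N/mm; adequate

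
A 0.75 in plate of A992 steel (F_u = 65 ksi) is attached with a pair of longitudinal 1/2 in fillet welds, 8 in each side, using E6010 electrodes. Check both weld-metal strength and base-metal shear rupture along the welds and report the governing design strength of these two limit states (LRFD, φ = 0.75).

φR_n ≈ 153 kips (weld metal governs)

E60XX → F_EXX = 60 ksi.
t_e = 0.707 × 0.5 = 0.3535 in; L = 16 in.
Weld metal: φR_n = 0.75 × 0.6 × 60 × 0.3535 × 16 = 152.7 kips.
Base metal (shear rupture): φR_n = 0.75 × 0.6 × 65 × 0.75 × 16 = 351 kips.
Governing: weld metal.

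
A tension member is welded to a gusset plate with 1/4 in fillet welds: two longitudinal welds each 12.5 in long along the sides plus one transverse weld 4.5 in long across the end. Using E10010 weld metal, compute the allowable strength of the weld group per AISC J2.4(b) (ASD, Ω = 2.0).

E100XX → F_EXX = 100 ksi.
t_e = 0.707 × 0.25 = 0.1767 in.
R_nwl = 0.6 × 100 × 0.1767 × 25 = 265.1 kips (longitudinal, 2 welds).
R_nwt = 0.6 × 100 × 0.1767 × 4.5 = 47.72 kips (transverse, base value).
(i) R_nwl + R_nwt = 312.8 kips; (ii) 0.85 R_nwl + 1.5 R_nwt = 296.9 kips.
R_n = max = 312.8 kips [governs: (i)]; R_n/Ω = 156.4 kips.

R_n/Ω ≈ 156 kips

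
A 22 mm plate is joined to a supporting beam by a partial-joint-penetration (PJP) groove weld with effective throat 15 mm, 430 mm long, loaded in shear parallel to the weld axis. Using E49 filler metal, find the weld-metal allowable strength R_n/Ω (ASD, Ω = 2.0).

R_n/Ω ≈ 948 kN

E49XX → F_EXX = 490 MPa.
Effective throat (given) t_e = 15 mm.
A_we = 15 × 430 = 6450 mm².
F_nw = 0.6 F_EXX = 294 MPa.
R_n/Ω = (294 × 6450) / 2.0 × 10⁻³ = 948.1 kN.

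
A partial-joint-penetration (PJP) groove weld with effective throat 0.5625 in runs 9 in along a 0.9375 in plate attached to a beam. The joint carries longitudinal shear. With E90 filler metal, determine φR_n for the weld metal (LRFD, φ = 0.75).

φR_n ≈ 205 kip

E90XX → F_EXX = 90 ksi.
Effective throat (given) t_e = 0.5625 in.
A_we = 0.5625 × 9 = 5.062 in².
F_nw = 0.6 F_EXX = 54 ksi.
φR_n = 0.75 × 54 × 5.062 = 205 kip.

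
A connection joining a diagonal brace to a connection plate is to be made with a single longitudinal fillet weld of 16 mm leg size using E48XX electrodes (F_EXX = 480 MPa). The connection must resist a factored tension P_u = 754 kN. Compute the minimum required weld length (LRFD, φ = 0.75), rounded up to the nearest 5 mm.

Throat t_e = 0.707 × 16 = 11.31 mm.
φr_n = 0.75 × 0.6 × 480 × 11.31 × 10⁻³ = 2.443 kN/mm.
L_req = P_u / φr_n = 754 / 2.443 = 308.6 mm total.
Round up → use L = 310 mm.

L = 310 mm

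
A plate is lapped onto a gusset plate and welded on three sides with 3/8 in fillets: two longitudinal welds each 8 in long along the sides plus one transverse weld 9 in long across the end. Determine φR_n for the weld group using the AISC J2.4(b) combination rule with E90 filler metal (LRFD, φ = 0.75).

φR_n ≈ 291 kip

E90XX → F_EXX = 90 ksi.
t_e = 0.707 × 0.375 = 0.2651 in.
R_nwl = 0.6 × 90 × 0.2651 × 16 = 229.1 kip (longitudinal, 2 welds).
R_nwt = 0.6 × 90 × 0.2651 × 9 = 128.9 kip (transverse, base value).
(i) R_nwl + R_nwt = 357.9 kip; (ii) 0.85 R_nwl + 1.5 R_nwt = 388 kip.
R_n = max = 388 kip [governs: (ii)]; φR_n = 291 kip.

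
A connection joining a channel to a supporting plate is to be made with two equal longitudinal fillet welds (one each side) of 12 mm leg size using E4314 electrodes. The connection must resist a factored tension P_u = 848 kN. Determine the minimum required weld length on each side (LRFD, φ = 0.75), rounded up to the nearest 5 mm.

E43XX → F_EXX = 430 MPa.
Throat t_e = 0.707 × 12 = 8.484 mm.
φr_n = 0.75 × 0.6 × 430 × 8.484 × 10⁻³ = 1.642 kN/mm.
L_req = P_u / φr_n = 848 / 1.642 = 516.6 mm total.
Per side: 516.6 / 2 = 258.3 mm.
Round up → use L = 260 mm on each side.

L = 260 mm on each side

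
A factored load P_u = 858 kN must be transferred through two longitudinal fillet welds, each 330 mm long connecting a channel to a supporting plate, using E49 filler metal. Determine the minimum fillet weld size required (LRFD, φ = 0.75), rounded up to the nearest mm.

w = 9 mm

E49XX → F_EXX = 490 MPa.
Total weld length L = 660 mm.
Required throat t_e = P_u / (φ × 0.6 F_EXX × L) = 858 / (0.75 × 0.6 × 490 × 660 × 10⁻³) = 5.896 mm.
Required leg w = t_e / 0.707 = 8.339 mm → use 9 mm.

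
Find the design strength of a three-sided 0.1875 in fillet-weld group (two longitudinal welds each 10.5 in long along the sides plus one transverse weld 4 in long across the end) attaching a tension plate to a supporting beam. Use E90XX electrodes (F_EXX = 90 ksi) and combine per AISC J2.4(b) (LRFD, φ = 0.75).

φR_n ≈ 134 kip

t_e = 0.707 × 0.1875 = 0.1326 in.
R_nwl = 0.6 × 90 × 0.1326 × 21 = 150.3 kip (longitudinal, 2 welds).
R_nwt = 0.6 × 90 × 0.1326 × 4 = 28.63 kip (transverse, base value).
(i) R_nwl + R_nwt = 179 kip; (ii) 0.85 R_nwl + 1.5 R_nwt = 170.7 kip.
R_n = max = 179 kip [governs: (i)]; φR_n = 134.2 kip.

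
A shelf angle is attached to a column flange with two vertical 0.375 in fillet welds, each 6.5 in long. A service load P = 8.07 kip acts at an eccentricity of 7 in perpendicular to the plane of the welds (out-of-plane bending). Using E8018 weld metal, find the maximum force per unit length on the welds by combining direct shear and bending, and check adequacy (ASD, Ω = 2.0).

f_max ≈ 4.06 kip/in; adequate

E80XX → F_EXX = 80 ksi.
L_w = 2 × 6.5 = 13 in; section modulus (unit throat) S = 2 × L²/6 = 14.08 in².
Direct shear f_v = P/L_w = 8.07/13 = 0.6208 kip/in.
Moment M = P × e = 8.07 × 7 = 56.49 kip·in; bending f_b = M/S = 4.011 kip/in.
f_max = √(f_v² + f_b²) = √(0.6208² + 4.011²) = 4.059 kip/in.
r_n/Ω = (1/2.0) × 0.6 × 80 × (0.707 × 0.375) = 6.363 kip/in → adequate.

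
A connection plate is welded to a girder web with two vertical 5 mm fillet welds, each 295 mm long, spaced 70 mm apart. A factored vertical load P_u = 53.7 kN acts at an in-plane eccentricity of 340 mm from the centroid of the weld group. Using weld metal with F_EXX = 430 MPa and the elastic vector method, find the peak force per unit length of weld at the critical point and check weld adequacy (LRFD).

f_max ≈ 581 N/mm; adequate

Total weld length L_w = 590 mm. Treat welds as unit-width lines.
Polar moment about centroid: J = 2[d³/12 + d(b/2)²] = 2[295³/12 + 295×35²] = 5001000 mm³.
Direct shear f_v = P/L_w = 53.7×10³ / 590 = 91.02 N/mm (vertical).
Torsion M = P·e = 53.7×10³ × 340 = 18258000 N·mm.
Critical point at (x, y) = (35, 147.5) from centroid. f_tx = M·y/J = 538.5 N/mm; f_ty = M·x/J = 127.8 N/mm.
Resultant f_max = √[f_tx² + (f_v + f_ty)²] = √[538.5² + (91.02 + 127.8)²] = 581.2 N/mm.
Capacity per unit length: φr_n = 0.75 × 0.6 × 430 × (0.707 × 5) = 684 N/mm.
581.2 ≤ 684 → adequate.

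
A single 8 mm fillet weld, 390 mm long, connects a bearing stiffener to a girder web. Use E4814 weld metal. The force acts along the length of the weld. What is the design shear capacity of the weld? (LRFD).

φR_n ≈ 476 kN

E48XX → F_EXX = 480 MPa.
Effective throat t_e = 0.707 × 8 = 5.656 mm.
Total length L = 390 mm; A_we = 5.656 × 390 = 2206 mm².
F_nw = 0.6 F_EXX = 0.6 × 480 = 288 MPa.
φR_n = 0.75 × 288 × 2206 × 10⁻³ = 476.5 kN.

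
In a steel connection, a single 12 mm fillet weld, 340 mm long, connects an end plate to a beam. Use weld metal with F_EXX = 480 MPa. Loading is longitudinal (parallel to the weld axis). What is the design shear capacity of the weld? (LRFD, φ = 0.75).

φR_n ≈ 623 kN

Effective throat t_e = 0.707 × 12 = 8.484 mm.
Total length L = 340 mm; A_we = 8.484 × 340 = 2885 mm².
F_nw = 0.6 F_EXX = 0.6 × 480 = 288 MPa.
φR_n = 0.75 × 288 × 2885 × 10⁻³ = 623.1 kN.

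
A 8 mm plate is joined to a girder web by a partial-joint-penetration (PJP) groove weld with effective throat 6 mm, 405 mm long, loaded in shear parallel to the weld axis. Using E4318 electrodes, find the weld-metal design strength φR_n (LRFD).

φR_n ≈ 470 kN

E43XX → F_EXX = 430 MPa.
Effective throat (given) t_e = 6 mm.
A_we = 6 × 405 = 2430 mm².
F_nw = 0.6 F_EXX = 258 MPa.
φR_n = 0.75 × 258 × 2430 × 10⁻³ = 470.2 kN.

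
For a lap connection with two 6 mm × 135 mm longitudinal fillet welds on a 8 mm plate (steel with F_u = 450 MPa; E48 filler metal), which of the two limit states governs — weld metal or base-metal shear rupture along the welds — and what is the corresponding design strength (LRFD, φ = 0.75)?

φR_n ≈ 247 kN (weld metal governs)

E48XX → F_EXX = 480 MPa.
t_e = 0.707 × 6 = 4.242 mm; L = 270 mm.
Weld metal: φR_n = 0.75 × 0.6 × 480 × 4.242 × 270 × 10⁻³ = 247.4 kN.
Base metal (shear rupture): φR_n = 0.75 × 0.6 × 450 × 8 × 270 × 10⁻³ = 437.4 kN.
Governing: weld metal.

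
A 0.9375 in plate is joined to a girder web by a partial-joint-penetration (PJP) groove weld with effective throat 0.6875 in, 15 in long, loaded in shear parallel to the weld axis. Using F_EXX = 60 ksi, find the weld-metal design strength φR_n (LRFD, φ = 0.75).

Effective throat (given) t_e = 0.6875 in.
A_we = 0.6875 × 15 = 10.31 in².
F_nw = 0.6 F_EXX = 36 ksi.
φR_n = 0.75 × 36 × 10.31 = 278.4 kip.

φR_n ≈ 278 kip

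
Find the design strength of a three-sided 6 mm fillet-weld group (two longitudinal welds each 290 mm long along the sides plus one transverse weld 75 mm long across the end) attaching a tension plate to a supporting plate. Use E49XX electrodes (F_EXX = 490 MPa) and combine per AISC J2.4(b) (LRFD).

φR_n ≈ 613 kN

t_e = 0.707 × 6 = 4.242 mm.
R_nwl = 0.6 × 490 × 4.242 × 580 × 10⁻³ = 723.3 kN (longitudinal, 2 welds).
R_nwt = 0.6 × 490 × 4.242 × 75 × 10⁻³ = 93.54 kN (transverse, base value).
(i) R_nwl + R_nwt = 816.9 kN; (ii) 0.85 R_nwl + 1.5 R_nwt = 755.1 kN.
R_n = max = 816.9 kN [governs: (i)]; φR_n = 612.7 kN.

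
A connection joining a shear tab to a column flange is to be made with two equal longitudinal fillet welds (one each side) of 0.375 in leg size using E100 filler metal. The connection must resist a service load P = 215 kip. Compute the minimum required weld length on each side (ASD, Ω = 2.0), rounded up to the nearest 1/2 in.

E100XX → F_EXX = 100 ksi.
Throat t_e = 0.707 × 0.375 = 0.2651 in.
r_n/Ω = (0.6 × 100 × 0.2651) / 2.0 = 7.954 kip/in.
L_req = P / (r_n/Ω) = 215 / 7.954 = 27.03 in total.
Per side: 27.03 / 2 = 13.52 in.
Round up → use L = 14 in on each side.

L = 14 in on each side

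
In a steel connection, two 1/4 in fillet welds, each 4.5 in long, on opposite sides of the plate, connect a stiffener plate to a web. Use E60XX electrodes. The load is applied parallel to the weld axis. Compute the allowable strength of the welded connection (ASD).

R_n/Ω ≈ 28.6 kip

E60XX → F_EXX = 60 ksi.
Effective throat t_e = 0.707 × 0.25 = 0.1767 in.
Total length L = 9 in; A_we = 0.1767 × 9 = 1.591 in².
F_nw = 0.6 F_EXX = 0.6 × 60 = 36 ksi.
R_n = 36 × 1.591 = 57.27 kip; R_n/Ω = 57.27/2.0 = 28.63 kip.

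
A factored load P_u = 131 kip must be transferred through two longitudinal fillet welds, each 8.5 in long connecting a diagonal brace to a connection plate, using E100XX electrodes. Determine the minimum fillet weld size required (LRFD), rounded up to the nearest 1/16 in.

E100XX → F_EXX = 100 ksi.
Total weld length L = 17 in.
Required throat t_e = P_u / (φ × 0.6 F_EXX × L) = 131 / (0.75 × 0.6 × 100 × 17) = 0.1712 in.
Required leg w = t_e / 0.707 = 0.2422 in → use 1/4 in.

w = 1/4 in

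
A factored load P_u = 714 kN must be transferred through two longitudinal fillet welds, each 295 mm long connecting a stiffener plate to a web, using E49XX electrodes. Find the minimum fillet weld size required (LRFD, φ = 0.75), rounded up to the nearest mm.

w = 8 mm

E49XX → F_EXX = 490 MPa.
Total weld length L = 590 mm.
Required throat t_e = P_u / (φ × 0.6 F_EXX × L) = 714 / (0.75 × 0.6 × 490 × 590 × 10⁻³) = 5.488 mm.
Required leg w = t_e / 0.707 = 7.763 mm → use 8 mm.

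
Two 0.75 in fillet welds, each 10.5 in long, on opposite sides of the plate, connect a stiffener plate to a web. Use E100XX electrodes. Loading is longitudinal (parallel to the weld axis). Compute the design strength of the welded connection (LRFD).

φR_n ≈ 501 kip

E100XX → F_EXX = 100 ksi.
Effective throat t_e = 0.707 × 0.75 = 0.5302 in.
Total length L = 21 in; A_we = 0.5302 × 21 = 11.14 in².
F_nw = 0.6 F_EXX = 0.6 × 100 = 60 ksi.
φR_n = 0.75 × 60 × 11.14 = 501.1 kip.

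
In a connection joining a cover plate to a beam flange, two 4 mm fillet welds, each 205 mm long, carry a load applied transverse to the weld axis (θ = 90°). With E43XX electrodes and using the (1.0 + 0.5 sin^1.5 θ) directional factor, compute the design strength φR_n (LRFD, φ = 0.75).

E43XX → F_EXX = 430 MPa.
t_e = 0.707 × 4 = 2.828 mm; A_we = 2.828 × 410 = 1159 mm².
Directional factor: 1.0 + 0.5 sin^1.5(90°) = 1.5.
F_nw = 0.6 × 430 × 1.5 = 387 MPa.
φR_n = 0.75 × 387 × 1159 × 10⁻³ = 336.5 kN.

φR_n ≈ 337 kN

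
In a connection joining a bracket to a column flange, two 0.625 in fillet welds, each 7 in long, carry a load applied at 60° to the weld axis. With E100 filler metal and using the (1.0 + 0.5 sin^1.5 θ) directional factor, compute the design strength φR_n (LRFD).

φR_n ≈ 391 kips

E100XX → F_EXX = 100 ksi.
t_e = 0.707 × 0.625 = 0.4419 in; A_we = 0.4419 × 14 = 6.186 in².
Directional factor: 1.0 + 0.5 sin^1.5(60°) = 1.403.
F_nw = 0.6 × 100 × 1.403 = 84.18 ksi.
φR_n = 0.75 × 84.18 × 6.186 = 390.6 kips.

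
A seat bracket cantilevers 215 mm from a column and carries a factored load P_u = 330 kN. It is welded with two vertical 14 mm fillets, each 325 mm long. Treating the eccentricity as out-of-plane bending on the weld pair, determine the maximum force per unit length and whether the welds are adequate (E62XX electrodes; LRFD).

E62XX → F_EXX = 620 MPa.
L_w = 2 × 325 = 650 mm; section modulus (unit throat) S = 2 × L²/6 = 35210 mm².
Direct shear f_v = P/L_w = 330×10³/650 = 507.7 N/mm.
Moment M = P × e = 330×10³ × 215 = 70950000 N·mm; bending f_b = M/S = 2015 N/mm.
f_max = √(f_v² + f_b²) = √(507.7² + 2015²) = 2078 N/mm.
φr_n = 0.75 × 0.6 × 620 × (0.707 × 14) = 2762 N/mm → adequate.

f_max ≈ 2080 N/mm; adequate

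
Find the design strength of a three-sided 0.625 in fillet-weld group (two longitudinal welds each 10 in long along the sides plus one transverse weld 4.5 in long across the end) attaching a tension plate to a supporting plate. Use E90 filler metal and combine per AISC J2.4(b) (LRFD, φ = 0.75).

E90XX → F_EXX = 90 ksi.
t_e = 0.707 × 0.625 = 0.4419 in.
R_nwl = 0.6 × 90 × 0.4419 × 20 = 477.2 kips (longitudinal, 2 welds).
R_nwt = 0.6 × 90 × 0.4419 × 4.5 = 107.4 kips (transverse, base value).
(i) R_nwl + R_nwt = 584.6 kips; (ii) 0.85 R_nwl + 1.5 R_nwt = 566.7 kips.
R_n = max = 584.6 kips [governs: (i)]; φR_n = 438.5 kips.

φR_n ≈ 438 kips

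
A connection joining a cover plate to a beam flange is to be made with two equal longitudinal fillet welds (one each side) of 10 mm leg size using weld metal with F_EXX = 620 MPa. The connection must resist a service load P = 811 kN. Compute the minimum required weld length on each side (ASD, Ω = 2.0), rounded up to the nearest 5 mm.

L = 310 mm on each side

Throat t_e = 0.707 × 10 = 7.07 mm.
r_n/Ω = (0.6 × 620 × 7.07) / 2.0 = 1315 N/mm = 1.315 kN/mm.
L_req = P / (r_n/Ω) = 811 / 1.315 = 616.7 mm total.
Per side: 616.7 / 2 = 308.4 mm.
Round up → use L = 310 mm on each side.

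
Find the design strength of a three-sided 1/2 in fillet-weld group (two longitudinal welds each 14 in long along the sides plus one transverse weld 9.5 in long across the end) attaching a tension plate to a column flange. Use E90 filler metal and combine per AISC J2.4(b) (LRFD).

E90XX → F_EXX = 90 ksi.
t_e = 0.707 × 0.5 = 0.3535 in.
R_nwl = 0.6 × 90 × 0.3535 × 28 = 534.5 kips (longitudinal, 2 welds).
R_nwt = 0.6 × 90 × 0.3535 × 9.5 = 181.3 kips (transverse, base value).
(i) R_nwl + R_nwt = 715.8 kips; (ii) 0.85 R_nwl + 1.5 R_nwt = 726.3 kips.
R_n = max = 726.3 kips [governs: (ii)]; φR_n = 544.8 kips.

φR_n ≈ 545 kips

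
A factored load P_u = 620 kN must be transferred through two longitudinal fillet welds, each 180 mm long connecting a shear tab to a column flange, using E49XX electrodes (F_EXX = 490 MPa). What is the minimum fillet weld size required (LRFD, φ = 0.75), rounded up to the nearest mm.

Total weld length L = 360 mm.
Required throat t_e = P_u / (φ × 0.6 F_EXX × L) = 620 / (0.75 × 0.6 × 490 × 360 × 10⁻³) = 7.811 mm.
Required leg w = t_e / 0.707 = 11.05 mm → use 12 mm.

w = 12 mm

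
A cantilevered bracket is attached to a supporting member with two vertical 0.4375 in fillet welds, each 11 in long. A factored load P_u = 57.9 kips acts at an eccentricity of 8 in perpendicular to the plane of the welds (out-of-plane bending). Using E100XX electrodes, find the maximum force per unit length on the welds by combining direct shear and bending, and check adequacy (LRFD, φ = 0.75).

f_max ≈ 11.8 kip/in; adequate

E100XX → F_EXX = 100 ksi.
L_w = 2 × 11 = 22 in; section modulus (unit throat) S = 2 × L²/6 = 40.33 in².
Direct shear f_v = P/L_w = 57.9/22 = 2.632 kip/in.
Moment M = P × e = 57.9 × 8 = 463.2 kip·in; bending f_b = M/S = 11.48 kip/in.
f_max = √(f_v² + f_b²) = √(2.632² + 11.48²) = 11.78 kip/in.
φr_n = 0.75 × 0.6 × 100 × (0.707 × 0.4375) = 13.92 kip/in → adequate.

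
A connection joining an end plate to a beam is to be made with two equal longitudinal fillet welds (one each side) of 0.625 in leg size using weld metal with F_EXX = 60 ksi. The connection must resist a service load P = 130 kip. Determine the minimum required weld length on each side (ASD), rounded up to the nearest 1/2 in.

L = 8.5 in on each side

Throat t_e = 0.707 × 0.625 = 0.4419 in.
r_n/Ω = (0.6 × 60 × 0.4419) / 2.0 = 7.954 kip/in.
L_req = P / (r_n/Ω) = 130 / 7.954 = 16.34 in total.
Per side: 16.34 / 2 = 8.172 in.
Round up → use L = 8.5 in on each side.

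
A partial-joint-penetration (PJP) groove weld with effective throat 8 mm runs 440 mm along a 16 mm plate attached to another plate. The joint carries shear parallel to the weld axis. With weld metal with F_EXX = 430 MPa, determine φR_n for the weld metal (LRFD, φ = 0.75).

Effective throat (given) t_e = 8 mm.
A_we = 8 × 440 = 3520 mm².
F_nw = 0.6 F_EXX = 258 MPa.
φR_n = 0.75 × 258 × 3520 × 10⁻³ = 681.1 kN.

φR_n ≈ 681 kN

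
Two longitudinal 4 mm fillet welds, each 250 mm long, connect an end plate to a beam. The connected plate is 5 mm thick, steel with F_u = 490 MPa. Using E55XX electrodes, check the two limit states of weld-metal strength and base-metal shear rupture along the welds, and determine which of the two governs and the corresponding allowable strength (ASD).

R_n/Ω ≈ 233 kN (weld metal governs)

E55XX → F_EXX = 550 MPa.
t_e = 0.707 × 4 = 2.828 mm; L = 500 mm.
Weld metal: R_n/Ω = (1/2.0) × 0.6 × 550 × 2.828 × 500 × 10⁻³ = 233.3 kN.
Base metal (shear rupture): R_n/Ω = (1/2.0) × 0.6 × 490 × 5 × 500 × 10⁻³ = 367.5 kN.
Governing: weld metal.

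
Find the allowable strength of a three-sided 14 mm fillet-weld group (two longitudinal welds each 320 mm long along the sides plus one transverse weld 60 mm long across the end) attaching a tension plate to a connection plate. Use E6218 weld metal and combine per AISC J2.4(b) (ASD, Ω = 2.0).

R_n/Ω ≈ 1290 kN

E62XX → F_EXX = 620 MPa.
t_e = 0.707 × 14 = 9.898 mm.
R_nwl = 0.6 × 620 × 9.898 × 640 × 10⁻³ = 2357 kN (longitudinal, 2 welds).
R_nwt = 0.6 × 620 × 9.898 × 60 × 10⁻³ = 220.9 kN (transverse, base value).
(i) R_nwl + R_nwt = 2577 kN; (ii) 0.85 R_nwl + 1.5 R_nwt = 2334 kN.
R_n = max = 2577 kN [governs: (i)]; R_n/Ω = 1289 kN.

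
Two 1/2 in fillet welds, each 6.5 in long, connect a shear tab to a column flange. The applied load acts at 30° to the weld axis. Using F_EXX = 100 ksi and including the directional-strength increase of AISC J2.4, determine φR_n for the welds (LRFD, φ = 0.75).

φR_n ≈ 243 kips

t_e = 0.707 × 0.5 = 0.3535 in; A_we = 0.3535 × 13 = 4.595 in².
Directional factor: 1.0 + 0.5 sin^1.5(30°) = 1.177.
F_nw = 0.6 × 100 × 1.177 = 70.61 ksi.
φR_n = 0.75 × 70.61 × 4.595 = 243.4 kips.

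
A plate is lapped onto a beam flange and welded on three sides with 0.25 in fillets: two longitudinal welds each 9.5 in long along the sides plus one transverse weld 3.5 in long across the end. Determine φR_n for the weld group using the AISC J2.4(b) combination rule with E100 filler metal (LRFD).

φR_n ≈ 179 kips

E100XX → F_EXX = 100 ksi.
t_e = 0.707 × 0.25 = 0.1767 in.
R_nwl = 0.6 × 100 × 0.1767 × 19 = 201.5 kips (longitudinal, 2 welds).
R_nwt = 0.6 × 100 × 0.1767 × 3.5 = 37.12 kips (transverse, base value).
(i) R_nwl + R_nwt = 238.6 kips; (ii) 0.85 R_nwl + 1.5 R_nwt = 226.9 kips.
R_n = max = 238.6 kips [governs: (i)]; φR_n = 179 kips.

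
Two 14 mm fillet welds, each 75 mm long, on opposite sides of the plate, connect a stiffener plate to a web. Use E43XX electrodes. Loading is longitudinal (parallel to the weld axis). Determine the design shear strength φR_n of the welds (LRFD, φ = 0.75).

E43XX → F_EXX = 430 MPa.
Effective throat t_e = 0.707 × 14 = 9.898 mm.
Total length L = 150 mm; A_we = 9.898 × 150 = 1485 mm².
F_nw = 0.6 F_EXX = 0.6 × 430 = 258 MPa.
φR_n = 0.75 × 258 × 1485 × 10⁻³ = 287.3 kN.

φR_n ≈ 287 kN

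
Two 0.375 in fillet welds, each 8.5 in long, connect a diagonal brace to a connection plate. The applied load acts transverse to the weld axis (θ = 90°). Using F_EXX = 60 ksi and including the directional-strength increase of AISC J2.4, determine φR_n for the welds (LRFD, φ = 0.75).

φR_n ≈ 183 kip

t_e = 0.707 × 0.375 = 0.2651 in; A_we = 0.2651 × 17 = 4.507 in².
Directional factor: 1.0 + 0.5 sin^1.5(90°) = 1.5.
F_nw = 0.6 × 60 × 1.5 = 54 ksi.
φR_n = 0.75 × 54 × 4.507 = 182.5 kip.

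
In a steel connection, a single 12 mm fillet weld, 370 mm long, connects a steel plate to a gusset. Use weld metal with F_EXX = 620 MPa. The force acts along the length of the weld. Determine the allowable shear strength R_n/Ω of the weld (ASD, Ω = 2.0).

R_n/Ω ≈ 584 kN

Effective throat t_e = 0.707 × 12 = 8.484 mm.
Total length L = 370 mm; A_we = 8.484 × 370 = 3139 mm².
F_nw = 0.6 F_EXX = 0.6 × 620 = 372 MPa.
R_n = 372 × 3139 × 10⁻³ = 1168 kN; R_n/Ω = 1168/2.0 = 583.9 kN.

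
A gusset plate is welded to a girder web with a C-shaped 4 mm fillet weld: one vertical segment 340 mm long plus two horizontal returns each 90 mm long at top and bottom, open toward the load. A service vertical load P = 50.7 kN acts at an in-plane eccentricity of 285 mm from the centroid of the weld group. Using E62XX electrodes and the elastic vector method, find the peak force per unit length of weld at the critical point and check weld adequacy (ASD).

E62XX → F_EXX = 620 MPa.
Total weld length L_w = 520 mm. Treat welds as unit-width lines.
Centroid: x̄ = 2×90×45 / 520 = 15.58 mm from the vertical weld.
Polar moment about centroid: J = I_x + I_y = [340³/12 + 2×90×170²] + [340×15.58² + 2(90³/12 + 90×29.42²)] = 8837000 mm³.
Direct shear f_v = P/L_w = 50.7×10³ / 520 = 97.5 N/mm (vertical).
Torsion M = P·e = 50.7×10³ × 285 = 14450000 N·mm.
Critical point at (x, y) = (74.42, 170) from centroid. f_tx = M·y/J = 278 N/mm; f_ty = M·x/J = 121.7 N/mm.
Resultant f_max = √[f_tx² + (f_v + f_ty)²] = √[278² + (97.5 + 121.7)²] = 354 N/mm.
Capacity per unit length: r_n/Ω = (1/2.0) × 0.6 × 620 × (0.707 × 4) = 526 N/mm.
354 ≤ 526 → adequate.

f_max ≈ 354 N/mm; adequate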